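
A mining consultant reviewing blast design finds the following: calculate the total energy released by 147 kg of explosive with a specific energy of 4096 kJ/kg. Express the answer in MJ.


Energy = mass * specific_energy / 1000
= 147 * 4096 / 1000
= 602112 / 1000
= 602.112 MJ

602.112 MJ


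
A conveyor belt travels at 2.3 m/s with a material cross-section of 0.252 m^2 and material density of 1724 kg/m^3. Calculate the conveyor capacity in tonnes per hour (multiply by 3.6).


Volumetric flow = speed * area
= 2.3 * 0.252 = 0.5796 m^3/s
Mass flow = volumetric * density
= 0.5796 * 1724 = 999.2304 kg/s
Convert to t/h: multiply by 3.6
Capacity = 999.2304 * 3.6
= 3597.2294 t/h

3597.2294 t/h


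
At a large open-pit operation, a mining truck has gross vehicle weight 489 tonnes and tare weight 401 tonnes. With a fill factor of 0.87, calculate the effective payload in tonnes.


76.56 tonnes

Maximum payload = gross - tare
= 489 - 401 = 88 tonnes
Effective payload = max payload * fill factor
= 88 * 0.87
= 76.56 tonnes


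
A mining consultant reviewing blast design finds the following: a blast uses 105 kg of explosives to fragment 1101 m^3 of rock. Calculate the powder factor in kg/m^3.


0.0954 kg/m^3

Powder factor = explosive mass / rock volume
= 105 / 1101
= 0.0954 kg/m^3


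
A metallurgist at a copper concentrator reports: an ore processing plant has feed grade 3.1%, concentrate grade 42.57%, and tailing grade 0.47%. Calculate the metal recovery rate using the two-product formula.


Using the two-product formula:
R = 100 * c * (f - t) / (f * (c - t))
Numerator = 100 * 42.57 * (3.1 - 0.47)
= 100 * 42.57 * 2.63
= 11195.91
Denominator = 3.1 * (42.57 - 0.47)
= 3.1 * 42.1
= 130.51
R = 11195.91 / 130.51
= 85.7858%

85.7858%


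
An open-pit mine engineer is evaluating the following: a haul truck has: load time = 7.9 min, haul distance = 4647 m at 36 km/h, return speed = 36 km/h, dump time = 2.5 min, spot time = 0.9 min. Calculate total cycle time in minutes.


26.79 min

Convert haul speed to m/min: 36 * 1000/60 = 600 m/min
Haul time = 4647 / 600 = 7.745 min
Convert return speed to m/min: 36 * 1000/60 = 600 m/min
Return time = 4647 / 600 = 7.745 min
Total cycle time:
= 7.9 + 7.745 + 2.5 + 7.745 + 0.9
= 26.79 min


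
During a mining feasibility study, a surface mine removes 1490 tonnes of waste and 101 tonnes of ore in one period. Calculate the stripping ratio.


Stripping ratio = waste tonnage / ore tonnage
= 1490 / 101
= 14.7525

14.7525


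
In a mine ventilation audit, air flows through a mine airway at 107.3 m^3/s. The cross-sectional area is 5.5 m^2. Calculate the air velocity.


19.5091 m/s

Velocity = flow rate / cross-sectional area
= 107.3 / 5.5
= 19.5091 m/s


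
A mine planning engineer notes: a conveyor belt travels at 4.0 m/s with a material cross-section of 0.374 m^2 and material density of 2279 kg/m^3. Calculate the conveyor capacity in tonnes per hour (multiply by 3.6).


Volumetric flow = speed * area
= 4.0 * 0.374 = 1.496 m^3/s
Mass flow = volumetric * density
= 1.496 * 2279 = 3409.384 kg/s
Convert to t/h: multiply by 3.6
Capacity = 3409.384 * 3.6
= 12273.7824 t/h

12273.7824 t/h


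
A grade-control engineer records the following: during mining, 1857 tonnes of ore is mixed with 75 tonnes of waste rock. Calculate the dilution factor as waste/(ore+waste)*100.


Total material = ore + waste
= 1857 + 75 = 1932 tonnes
Dilution = waste / total * 100
= 75 / 1932 * 100
= 0.03881987578 * 100
= 3.882%

3.882%


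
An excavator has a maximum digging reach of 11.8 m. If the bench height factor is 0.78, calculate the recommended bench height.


9.204 m

Bench height = reach * factor
= 11.8 * 0.78
= 9.204 m


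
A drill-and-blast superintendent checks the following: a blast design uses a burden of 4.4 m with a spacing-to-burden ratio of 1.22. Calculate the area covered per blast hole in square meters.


23.6192 m^2

First, find the spacing:
Spacing = burden * ratio = 4.4 * 1.22
= 5.368 m
Then, calculate the area:
Area = burden * spacing = 4.4 * 5.368
= 23.6192 m^2


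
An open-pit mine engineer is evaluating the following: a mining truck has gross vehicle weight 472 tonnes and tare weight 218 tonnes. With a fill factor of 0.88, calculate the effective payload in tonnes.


223.52 tonnes

Maximum payload = gross - tare
= 472 - 218 = 254 tonnes
Effective payload = max payload * fill factor
= 254 * 0.88
= 223.52 tonnes


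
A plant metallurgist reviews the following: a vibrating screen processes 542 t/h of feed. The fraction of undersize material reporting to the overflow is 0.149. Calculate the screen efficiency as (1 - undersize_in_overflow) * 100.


Screen efficiency = (1 - fraction of undersize in overflow) * 100
= (1 - 0.149) * 100
= 0.851 * 100
= 85.1%

85.1%


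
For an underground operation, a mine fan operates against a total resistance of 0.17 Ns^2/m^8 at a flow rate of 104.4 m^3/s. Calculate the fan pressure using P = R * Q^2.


1852.8912 Pa

Compute Q^2:
Q^2 = 104.4^2 = 10899.36
Compute pressure:
P = R * Q^2 = 0.17 * 10899.36
= 1852.8912 Pa


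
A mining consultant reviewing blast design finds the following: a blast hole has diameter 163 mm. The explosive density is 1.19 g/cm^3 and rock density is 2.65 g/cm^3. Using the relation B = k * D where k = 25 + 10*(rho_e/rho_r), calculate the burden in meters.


4.807 m

First, compute k:
rho_e / rho_r = 1.19 / 2.65 = 0.4490566038
k = 25 + 10 * 0.4490566038 = 29.49056604
Then, compute burden:
B = k * D / 1000 = 29.49056604 * 163 / 1000
= 4806.962264 / 1000
= 4.807 m


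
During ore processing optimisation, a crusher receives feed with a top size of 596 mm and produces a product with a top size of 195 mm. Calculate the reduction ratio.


Reduction ratio = feed size / product size
= 596 / 195
= 3.0564

3.0564


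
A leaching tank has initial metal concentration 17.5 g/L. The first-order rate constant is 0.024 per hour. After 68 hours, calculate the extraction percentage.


Compute the exponent:
-k * t = -0.024 * 68 = -1.632
Remaining concentration:
C = 17.5 * exp(-1.632)
= 17.5 * 0.1955381066
= 3.421916865 g/L
Extracted = 17.5 - 3.421916865 = 14.07808313 g/L
Extraction % = 14.07808313 / 17.5 * 100
= 80.4462%

80.4462%


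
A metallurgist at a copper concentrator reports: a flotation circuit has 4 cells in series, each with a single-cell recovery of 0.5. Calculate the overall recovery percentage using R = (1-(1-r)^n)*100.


Complement of single-cell recovery:
1 - r = 1 - 0.5 = 0.5
Raise to power n:
(1 - r)^4 = 0.5^4 = 0.0625
Overall recovery:
R = (1 - 0.0625) * 100
= 93.75%

93.75%


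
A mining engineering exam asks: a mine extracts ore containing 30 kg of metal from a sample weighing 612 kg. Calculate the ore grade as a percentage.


Ore grade = (metal mass / ore mass) * 100
= (30 / 612) * 100
= 0.04901960784 * 100
= 4.902%

4.902%


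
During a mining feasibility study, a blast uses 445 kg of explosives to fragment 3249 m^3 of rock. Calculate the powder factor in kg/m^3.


0.137 kg/m^3

Powder factor = explosive mass / rock volume
= 445 / 3249
= 0.137 kg/m^3


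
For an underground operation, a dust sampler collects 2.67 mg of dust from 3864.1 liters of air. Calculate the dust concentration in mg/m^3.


0.691 mg/m^3

Convert liters to m^3: 1 m^3 = 1000 L
Concentration = mass / volume * 1000
= 2.67 / 3864.1 * 1000
= 0.0006909759064 * 1000
= 0.691 mg/m^3


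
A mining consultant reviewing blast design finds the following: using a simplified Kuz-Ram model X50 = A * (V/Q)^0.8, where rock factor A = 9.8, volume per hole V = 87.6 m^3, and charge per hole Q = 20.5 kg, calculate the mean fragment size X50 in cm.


31.3203 cm

Compute V/Q:
V/Q = 87.6 / 20.5 = 4.273170732
Raise to the power 0.8:
(V/Q)^0.8 = 4.273170732^0.8 = 3.195951618
Multiply by A:
X50 = 9.8 * 3.195951618
= 31.3203 cm


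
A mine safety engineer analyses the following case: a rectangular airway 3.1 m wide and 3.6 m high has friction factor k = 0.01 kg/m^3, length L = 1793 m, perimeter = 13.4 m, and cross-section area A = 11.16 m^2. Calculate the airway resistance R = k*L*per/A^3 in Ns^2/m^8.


0.1729 Ns^2/m^8

Compute the numerator:
k * L * per = 0.01 * 1793 * 13.4
= 240.262
Compute the denominator:
A^3 = 11.16^3 = 1389.928896
Resistance:
R = 240.262 / 1389.928896
= 0.1729 Ns^2/m^8


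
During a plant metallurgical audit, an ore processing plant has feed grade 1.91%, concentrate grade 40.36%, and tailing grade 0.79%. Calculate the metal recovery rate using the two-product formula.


59.8094%

Using the two-product formula:
R = 100 * c * (f - t) / (f * (c - t))
Numerator = 100 * 40.36 * (1.91 - 0.79)
= 100 * 40.36 * 1.12
= 4520.32
Denominator = 1.91 * (40.36 - 0.79)
= 1.91 * 39.57
= 75.5787
R = 4520.32 / 75.5787
= 59.8094%


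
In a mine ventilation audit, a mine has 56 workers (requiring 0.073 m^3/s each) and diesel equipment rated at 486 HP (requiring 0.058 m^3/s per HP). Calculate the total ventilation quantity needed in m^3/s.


Airflow for workers:
Q_people = 56 * 0.073 = 4.088 m^3/s
Airflow for diesel equipment:
Q_diesel = 486 * 0.058 = 28.188 m^3/s
Total ventilation:
Q_total = 4.088 + 28.188
= 32.276 m^3/s

32.276 m^3/s


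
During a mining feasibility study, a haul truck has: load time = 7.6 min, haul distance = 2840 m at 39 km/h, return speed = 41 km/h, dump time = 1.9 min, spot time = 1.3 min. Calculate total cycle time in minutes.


Convert haul speed to m/min: 39 * 1000/60 = 650 m/min
Haul time = 2840 / 650 = 4.369230769 min
Convert return speed to m/min: 41 * 1000/60 = 683.3333333 m/min
Return time = 2840 / 683.3333333 = 4.156097561 min
Total cycle time:
= 7.6 + 4.369230769 + 1.9 + 4.156097561 + 1.3
= 19.3253 min

19.3253 min


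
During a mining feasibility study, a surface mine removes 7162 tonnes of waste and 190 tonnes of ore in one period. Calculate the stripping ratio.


37.6947

Stripping ratio = waste tonnage / ore tonnage
= 7162 / 190
= 37.6947


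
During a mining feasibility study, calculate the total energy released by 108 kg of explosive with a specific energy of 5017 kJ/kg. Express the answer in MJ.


Energy = mass * specific_energy / 1000
= 108 * 5017 / 1000
= 541836 / 1000
= 541.836 MJ

541.836 MJ


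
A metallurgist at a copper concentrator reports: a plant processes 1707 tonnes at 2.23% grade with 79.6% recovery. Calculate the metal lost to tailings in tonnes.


Total metal in feed:
= 1707 * 2.23 / 100 = 38.0661 tonnes
Metal recovered:
= 38.0661 * 79.6 / 100 = 30.3006156 tonnes
Metal lost to tailings:
= 38.0661 - 30.3006156
= 7.7655 tonnes

7.7655 tonnes


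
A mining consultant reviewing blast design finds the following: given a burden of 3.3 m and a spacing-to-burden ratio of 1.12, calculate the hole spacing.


3.696 m

Spacing = burden * ratio
= 3.3 * 1.12
= 3.696 m


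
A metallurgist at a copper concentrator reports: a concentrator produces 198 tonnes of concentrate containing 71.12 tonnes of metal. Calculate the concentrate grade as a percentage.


Grade = (metal in concentrate / concentrate mass) * 100
= (71.12 / 198) * 100
= 0.3591919192 * 100
= 35.9192%

35.9192%


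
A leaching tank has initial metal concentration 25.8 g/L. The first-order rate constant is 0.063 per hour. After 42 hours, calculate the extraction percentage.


92.9066%

Compute the exponent:
-k * t = -0.063 * 42 = -2.646
Remaining concentration:
C = 25.8 * exp(-2.646)
= 25.8 * 0.07093438388
= 1.830107104 g/L
Extracted = 25.8 - 1.830107104 = 23.9698929 g/L
Extraction % = 23.9698929 / 25.8 * 100
= 92.9066%


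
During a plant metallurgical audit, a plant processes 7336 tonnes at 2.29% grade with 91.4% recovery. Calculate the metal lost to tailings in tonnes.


14.4475 tonnes

Total metal in feed:
= 7336 * 2.29 / 100 = 167.9944 tonnes
Metal recovered:
= 167.9944 * 91.4 / 100 = 153.5468816 tonnes
Metal lost to tailings:
= 167.9944 - 153.5468816
= 14.4475 tonnes


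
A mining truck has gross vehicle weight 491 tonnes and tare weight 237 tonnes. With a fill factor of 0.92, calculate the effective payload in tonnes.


Maximum payload = gross - tare
= 491 - 237 = 254 tonnes
Effective payload = max payload * fill factor
= 254 * 0.92
= 233.68 tonnes

233.68 tonnes


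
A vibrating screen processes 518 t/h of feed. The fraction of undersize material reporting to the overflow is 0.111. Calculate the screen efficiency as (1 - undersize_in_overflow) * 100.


88.9%

Screen efficiency = (1 - fraction of undersize in overflow) * 100
= (1 - 0.111) * 100
= 0.889 * 100
= 88.9%


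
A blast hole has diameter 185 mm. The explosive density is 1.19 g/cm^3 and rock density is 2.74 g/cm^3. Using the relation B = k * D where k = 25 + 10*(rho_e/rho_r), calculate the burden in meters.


First, compute k:
rho_e / rho_r = 1.19 / 2.74 = 0.4343065693
k = 25 + 10 * 0.4343065693 = 29.34306569
Then, compute burden:
B = k * D / 1000 = 29.34306569 * 185 / 1000
= 5428.467153 / 1000
= 5.4285 m

5.4285 m


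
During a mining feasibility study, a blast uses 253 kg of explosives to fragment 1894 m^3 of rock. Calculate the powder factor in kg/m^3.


0.1336 kg/m^3

Powder factor = explosive mass / rock volume
= 253 / 1894
= 0.1336 kg/m^3


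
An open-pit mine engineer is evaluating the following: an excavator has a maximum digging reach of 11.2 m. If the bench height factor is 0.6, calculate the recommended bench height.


Bench height = reach * factor
= 11.2 * 0.6
= 6.72 m

6.72 m


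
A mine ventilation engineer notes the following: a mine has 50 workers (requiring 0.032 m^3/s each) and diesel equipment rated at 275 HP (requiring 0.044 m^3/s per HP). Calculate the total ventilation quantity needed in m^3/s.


13.7 m^3/s

Airflow for workers:
Q_people = 50 * 0.032 = 1.6 m^3/s
Airflow for diesel equipment:
Q_diesel = 275 * 0.044 = 12.1 m^3/s
Total ventilation:
Q_total = 1.6 + 12.1
= 13.7 m^3/s


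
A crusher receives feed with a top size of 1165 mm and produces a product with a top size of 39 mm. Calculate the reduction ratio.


Reduction ratio = feed size / product size
= 1165 / 39
= 29.8718

29.8718


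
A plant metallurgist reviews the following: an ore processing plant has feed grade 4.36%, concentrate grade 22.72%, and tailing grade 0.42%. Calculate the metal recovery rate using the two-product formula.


Using the two-product formula:
R = 100 * c * (f - t) / (f * (c - t))
Numerator = 100 * 22.72 * (4.36 - 0.42)
= 100 * 22.72 * 3.94
= 8951.68
Denominator = 4.36 * (22.72 - 0.42)
= 4.36 * 22.3
= 97.228
R = 8951.68 / 97.228
= 92.069%

92.069%


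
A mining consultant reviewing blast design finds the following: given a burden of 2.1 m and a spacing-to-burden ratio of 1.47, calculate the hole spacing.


3.087 m

Spacing = burden * ratio
= 2.1 * 1.47
= 3.087 m


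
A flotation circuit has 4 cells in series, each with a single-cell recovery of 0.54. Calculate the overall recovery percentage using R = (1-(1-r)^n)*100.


95.5225%

Complement of single-cell recovery:
1 - r = 1 - 0.54 = 0.46
Raise to power n:
(1 - r)^4 = 0.46^4 = 0.04477456
Overall recovery:
R = (1 - 0.04477456) * 100
= 95.5225%


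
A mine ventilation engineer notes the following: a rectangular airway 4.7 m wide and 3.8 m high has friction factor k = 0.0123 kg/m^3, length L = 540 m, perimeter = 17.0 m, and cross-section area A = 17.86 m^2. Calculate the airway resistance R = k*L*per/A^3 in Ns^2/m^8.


Compute the numerator:
k * L * per = 0.0123 * 540 * 17.0
= 112.914
Compute the denominator:
A^3 = 17.86^3 = 5696.975656
Resistance:
R = 112.914 / 5696.975656
= 0.0198 Ns^2/m^8

0.0198 Ns^2/m^8


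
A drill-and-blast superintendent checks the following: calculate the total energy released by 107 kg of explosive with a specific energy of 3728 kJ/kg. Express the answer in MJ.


398.896 MJ

Energy = mass * specific_energy / 1000
= 107 * 3728 / 1000
= 398896 / 1000
= 398.896 MJ


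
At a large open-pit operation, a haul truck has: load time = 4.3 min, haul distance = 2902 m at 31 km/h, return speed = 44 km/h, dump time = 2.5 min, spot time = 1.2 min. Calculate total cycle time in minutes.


Convert haul speed to m/min: 31 * 1000/60 = 516.6666667 m/min
Haul time = 2902 / 516.6666667 = 5.616774194 min
Convert return speed to m/min: 44 * 1000/60 = 733.3333333 m/min
Return time = 2902 / 733.3333333 = 3.957272727 min
Total cycle time:
= 4.3 + 5.616774194 + 2.5 + 3.957272727 + 1.2
= 17.574 min

17.574 min


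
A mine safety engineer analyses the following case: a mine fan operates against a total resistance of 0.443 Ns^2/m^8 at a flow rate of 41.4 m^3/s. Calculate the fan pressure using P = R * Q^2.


Compute Q^2:
Q^2 = 41.4^2 = 1713.96
Compute pressure:
P = R * Q^2 = 0.443 * 1713.96
= 759.2843 Pa

759.2843 Pa


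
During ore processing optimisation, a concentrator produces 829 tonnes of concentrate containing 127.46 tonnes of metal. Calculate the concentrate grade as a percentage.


15.3752%

Grade = (metal in concentrate / concentrate mass) * 100
= (127.46 / 829) * 100
= 0.1537515078 * 100
= 15.3752%


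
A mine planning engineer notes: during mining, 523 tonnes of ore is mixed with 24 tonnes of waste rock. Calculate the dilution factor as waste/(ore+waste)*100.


Total material = ore + waste
= 523 + 24 = 547 tonnes
Dilution = waste / total * 100
= 24 / 547 * 100
= 0.04387568556 * 100
= 4.3876%

4.3876%


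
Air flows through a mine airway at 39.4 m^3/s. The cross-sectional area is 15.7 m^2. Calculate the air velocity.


2.5096 m/s

Velocity = flow rate / cross-sectional area
= 39.4 / 15.7
= 2.5096 m/s


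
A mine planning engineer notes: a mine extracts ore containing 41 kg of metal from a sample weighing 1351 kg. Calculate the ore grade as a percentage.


Ore grade = (metal mass / ore mass) * 100
= (41 / 1351) * 100
= 0.03034789045 * 100
= 3.0348%

3.0348%


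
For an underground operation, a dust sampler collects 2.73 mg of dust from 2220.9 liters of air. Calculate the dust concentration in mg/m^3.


1.2292 mg/m^3

Convert liters to m^3: 1 m^3 = 1000 L
Concentration = mass / volume * 1000
= 2.73 / 2220.9 * 1000
= 0.001229231393 * 1000
= 1.2292 mg/m^3


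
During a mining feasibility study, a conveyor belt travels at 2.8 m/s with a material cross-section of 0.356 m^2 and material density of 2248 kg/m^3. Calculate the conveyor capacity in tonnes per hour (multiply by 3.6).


Volumetric flow = speed * area
= 2.8 * 0.356 = 0.9968 m^3/s
Mass flow = volumetric * density
= 0.9968 * 2248 = 2240.8064 kg/s
Convert to t/h: multiply by 3.6
Capacity = 2240.8064 * 3.6
= 8066.903 t/h

8066.903 t/h


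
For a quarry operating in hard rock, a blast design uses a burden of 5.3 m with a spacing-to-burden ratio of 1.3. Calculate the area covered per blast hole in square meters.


36.517 m^2

First, find the spacing:
Spacing = burden * ratio = 5.3 * 1.3
= 6.89 m
Then, calculate the area:
Area = burden * spacing = 5.3 * 6.89
= 36.517 m^2


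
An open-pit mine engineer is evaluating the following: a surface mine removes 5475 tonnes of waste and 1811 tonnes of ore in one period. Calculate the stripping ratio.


3.0232

Stripping ratio = waste tonnage / ore tonnage
= 5475 / 1811
= 3.0232


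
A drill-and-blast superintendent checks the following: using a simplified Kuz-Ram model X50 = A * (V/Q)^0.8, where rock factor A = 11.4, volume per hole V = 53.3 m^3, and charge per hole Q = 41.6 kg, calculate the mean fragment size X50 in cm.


13.8999 cm

Compute V/Q:
V/Q = 53.3 / 41.6 = 1.28125
Raise to the power 0.8:
(V/Q)^0.8 = 1.28125^0.8 = 1.219290255
Multiply by A:
X50 = 11.4 * 1.219290255
= 13.8999 cm


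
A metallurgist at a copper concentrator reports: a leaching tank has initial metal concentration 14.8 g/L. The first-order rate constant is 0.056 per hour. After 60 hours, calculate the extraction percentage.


Compute the exponent:
-k * t = -0.056 * 60 = -3.36
Remaining concentration:
C = 14.8 * exp(-3.36)
= 14.8 * 0.03473525894
= 0.5140818324 g/L
Extracted = 14.8 - 0.5140818324 = 14.28591817 g/L
Extraction % = 14.28591817 / 14.8 * 100
= 96.5265%

96.5265%


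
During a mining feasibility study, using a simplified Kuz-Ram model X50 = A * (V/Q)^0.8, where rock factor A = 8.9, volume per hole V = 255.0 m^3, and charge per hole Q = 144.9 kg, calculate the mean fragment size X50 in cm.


Compute V/Q:
V/Q = 255.0 / 144.9 = 1.759834369
Raise to the power 0.8:
(V/Q)^0.8 = 1.759834369^0.8 = 1.571728166
Multiply by A:
X50 = 8.9 * 1.571728166
= 13.9884 cm

13.9884 cm


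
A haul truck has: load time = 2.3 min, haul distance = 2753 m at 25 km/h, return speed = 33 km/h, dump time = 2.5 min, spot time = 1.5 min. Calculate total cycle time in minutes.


Convert haul speed to m/min: 25 * 1000/60 = 416.6666667 m/min
Haul time = 2753 / 416.6666667 = 6.6072 min
Convert return speed to m/min: 33 * 1000/60 = 550 m/min
Return time = 2753 / 550 = 5.005454545 min
Total cycle time:
= 2.3 + 6.6072 + 2.5 + 5.005454545 + 1.5
= 17.9127 min

17.9127 min


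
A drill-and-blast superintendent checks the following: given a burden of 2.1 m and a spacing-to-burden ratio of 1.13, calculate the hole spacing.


2.373 m

Spacing = burden * ratio
= 2.1 * 1.13
= 2.373 m


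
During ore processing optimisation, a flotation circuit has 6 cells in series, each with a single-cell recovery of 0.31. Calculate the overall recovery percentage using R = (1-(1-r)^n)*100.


89.2082%

Complement of single-cell recovery:
1 - r = 1 - 0.31 = 0.69
Raise to power n:
(1 - r)^6 = 0.69^6 = 0.1079181631
Overall recovery:
R = (1 - 0.1079181631) * 100
= 89.2082%


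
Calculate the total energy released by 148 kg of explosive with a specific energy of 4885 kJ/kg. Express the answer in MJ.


Energy = mass * specific_energy / 1000
= 148 * 4885 / 1000
= 722980 / 1000
= 722.98 MJ

722.98 MJ


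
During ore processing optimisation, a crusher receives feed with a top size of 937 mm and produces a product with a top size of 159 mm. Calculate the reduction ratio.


5.8931

Reduction ratio = feed size / product size
= 937 / 159
= 5.8931


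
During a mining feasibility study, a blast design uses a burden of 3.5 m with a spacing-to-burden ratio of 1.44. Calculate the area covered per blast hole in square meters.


17.64 m^2

First, find the spacing:
Spacing = burden * ratio = 3.5 * 1.44
= 5.04 m
Then, calculate the area:
Area = burden * spacing = 3.5 * 5.04
= 17.64 m^2


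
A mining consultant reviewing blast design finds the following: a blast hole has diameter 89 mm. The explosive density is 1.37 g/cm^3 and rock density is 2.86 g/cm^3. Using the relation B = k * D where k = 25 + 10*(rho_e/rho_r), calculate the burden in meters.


2.6513 m

First, compute k:
rho_e / rho_r = 1.37 / 2.86 = 0.479020979
k = 25 + 10 * 0.479020979 = 29.79020979
Then, compute burden:
B = k * D / 1000 = 29.79020979 * 89 / 1000
= 2651.328671 / 1000
= 2.6513 m


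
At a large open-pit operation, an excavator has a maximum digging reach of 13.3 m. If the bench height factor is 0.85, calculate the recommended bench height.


11.305 m

Bench height = reach * factor
= 13.3 * 0.85
= 11.305 m


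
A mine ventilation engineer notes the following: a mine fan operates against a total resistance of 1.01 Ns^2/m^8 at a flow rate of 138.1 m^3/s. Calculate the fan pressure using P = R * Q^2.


19262.3261 Pa

Compute Q^2:
Q^2 = 138.1^2 = 19071.61
Compute pressure:
P = R * Q^2 = 1.01 * 19071.61
= 19262.3261 Pa


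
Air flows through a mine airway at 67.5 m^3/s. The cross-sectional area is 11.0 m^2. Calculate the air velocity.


Velocity = flow rate / cross-sectional area
= 67.5 / 11.0
= 6.1364 m/s

6.1364 m/s


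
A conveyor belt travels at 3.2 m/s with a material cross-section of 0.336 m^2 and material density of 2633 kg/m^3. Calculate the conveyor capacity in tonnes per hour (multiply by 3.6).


Volumetric flow = speed * area
= 3.2 * 0.336 = 1.0752 m^3/s
Mass flow = volumetric * density
= 1.0752 * 2633 = 2831.0016 kg/s
Convert to t/h: multiply by 3.6
Capacity = 2831.0016 * 3.6
= 10191.6058 t/h

10191.6058 t/h


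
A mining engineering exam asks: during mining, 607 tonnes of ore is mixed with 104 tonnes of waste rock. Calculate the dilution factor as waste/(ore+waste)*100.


14.6273%

Total material = ore + waste
= 607 + 104 = 711 tonnes
Dilution = waste / total * 100
= 104 / 711 * 100
= 0.1462728551 * 100
= 14.6273%


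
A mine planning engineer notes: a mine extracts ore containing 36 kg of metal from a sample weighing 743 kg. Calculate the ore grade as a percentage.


4.8452%

Ore grade = (metal mass / ore mass) * 100
= (36 / 743) * 100
= 0.04845222073 * 100
= 4.8452%


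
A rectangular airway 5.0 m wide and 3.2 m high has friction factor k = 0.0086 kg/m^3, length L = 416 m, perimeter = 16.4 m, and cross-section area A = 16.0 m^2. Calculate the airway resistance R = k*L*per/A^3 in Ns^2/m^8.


0.0143 Ns^2/m^8

Compute the numerator:
k * L * per = 0.0086 * 416 * 16.4
= 58.67264
Compute the denominator:
A^3 = 16.0^3 = 4096
Resistance:
R = 58.67264 / 4096
= 0.0143 Ns^2/m^8


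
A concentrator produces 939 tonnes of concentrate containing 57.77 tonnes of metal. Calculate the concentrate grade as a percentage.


Grade = (metal in concentrate / concentrate mass) * 100
= (57.77 / 939) * 100
= 0.0615228967 * 100
= 6.1523%

6.1523%


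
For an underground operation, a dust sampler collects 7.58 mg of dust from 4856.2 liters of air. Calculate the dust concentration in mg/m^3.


1.5609 mg/m^3

Convert liters to m^3: 1 m^3 = 1000 L
Concentration = mass / volume * 1000
= 7.58 / 4856.2 * 1000
= 0.001560891232 * 1000
= 1.5609 mg/m^3


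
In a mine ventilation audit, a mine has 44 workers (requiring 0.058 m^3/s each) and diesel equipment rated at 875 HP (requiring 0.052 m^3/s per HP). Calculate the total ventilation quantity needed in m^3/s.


Airflow for workers:
Q_people = 44 * 0.058 = 2.552 m^3/s
Airflow for diesel equipment:
Q_diesel = 875 * 0.052 = 45.5 m^3/s
Total ventilation:
Q_total = 2.552 + 45.5
= 48.052 m^3/s

48.052 m^3/s


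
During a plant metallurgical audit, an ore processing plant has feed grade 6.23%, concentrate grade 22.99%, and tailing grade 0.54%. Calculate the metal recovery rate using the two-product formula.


Using the two-product formula:
R = 100 * c * (f - t) / (f * (c - t))
Numerator = 100 * 22.99 * (6.23 - 0.54)
= 100 * 22.99 * 5.69
= 13081.31
Denominator = 6.23 * (22.99 - 0.54)
= 6.23 * 22.45
= 139.8635
R = 13081.31 / 139.8635
= 93.5291%

93.5291%


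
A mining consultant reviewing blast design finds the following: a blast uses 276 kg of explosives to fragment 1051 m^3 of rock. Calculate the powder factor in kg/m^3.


0.2626 kg/m^3

Powder factor = explosive mass / rock volume
= 276 / 1051
= 0.2626 kg/m^3


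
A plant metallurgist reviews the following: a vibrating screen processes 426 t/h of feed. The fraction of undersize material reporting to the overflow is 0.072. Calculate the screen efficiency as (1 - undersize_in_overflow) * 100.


Screen efficiency = (1 - fraction of undersize in overflow) * 100
= (1 - 0.072) * 100
= 0.928 * 100
= 92.8%

92.8%


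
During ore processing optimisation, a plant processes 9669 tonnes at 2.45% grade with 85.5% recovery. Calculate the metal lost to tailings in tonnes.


Total metal in feed:
= 9669 * 2.45 / 100 = 236.8905 tonnes
Metal recovered:
= 236.8905 * 85.5 / 100 = 202.5413775 tonnes
Metal lost to tailings:
= 236.8905 - 202.5413775
= 34.3491 tonnes

34.3491 tonnes


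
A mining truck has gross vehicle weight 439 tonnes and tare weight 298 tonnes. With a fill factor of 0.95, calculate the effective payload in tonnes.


133.95 tonnes

Maximum payload = gross - tare
= 439 - 298 = 141 tonnes
Effective payload = max payload * fill factor
= 141 * 0.95
= 133.95 tonnes


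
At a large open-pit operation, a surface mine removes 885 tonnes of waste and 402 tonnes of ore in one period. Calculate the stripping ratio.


Stripping ratio = waste tonnage / ore tonnage
= 885 / 402
= 2.2015

2.2015


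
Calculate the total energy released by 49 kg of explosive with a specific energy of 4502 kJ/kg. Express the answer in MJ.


Energy = mass * specific_energy / 1000
= 49 * 4502 / 1000
= 220598 / 1000
= 220.598 MJ

220.598 MJ


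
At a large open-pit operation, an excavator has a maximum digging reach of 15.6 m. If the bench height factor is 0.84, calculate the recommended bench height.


Bench height = reach * factor
= 15.6 * 0.84
= 13.104 m

13.104 m


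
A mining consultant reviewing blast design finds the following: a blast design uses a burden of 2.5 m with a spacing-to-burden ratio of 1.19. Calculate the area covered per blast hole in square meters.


First, find the spacing:
Spacing = burden * ratio = 2.5 * 1.19
= 2.975 m
Then, calculate the area:
Area = burden * spacing = 2.5 * 2.975
= 7.4375 m^2

7.4375 m^2


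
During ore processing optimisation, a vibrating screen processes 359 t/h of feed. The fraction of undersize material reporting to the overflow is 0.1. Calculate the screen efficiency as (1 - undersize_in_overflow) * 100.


90.0%

Screen efficiency = (1 - fraction of undersize in overflow) * 100
= (1 - 0.1) * 100
= 0.9 * 100
= 90.0%


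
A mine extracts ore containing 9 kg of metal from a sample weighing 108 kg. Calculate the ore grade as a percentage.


Ore grade = (metal mass / ore mass) * 100
= (9 / 108) * 100
= 0.08333333333 * 100
= 8.3333%

8.3333%


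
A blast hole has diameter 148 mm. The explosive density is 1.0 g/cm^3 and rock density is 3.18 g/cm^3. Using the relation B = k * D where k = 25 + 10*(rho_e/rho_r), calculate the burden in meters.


First, compute k:
rho_e / rho_r = 1.0 / 3.18 = 0.3144654088
k = 25 + 10 * 0.3144654088 = 28.14465409
Then, compute burden:
B = k * D / 1000 = 28.14465409 * 148 / 1000
= 4165.408805 / 1000
= 4.1654 m

4.1654 m


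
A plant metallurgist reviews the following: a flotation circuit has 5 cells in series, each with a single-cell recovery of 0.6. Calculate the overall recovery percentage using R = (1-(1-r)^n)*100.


98.976%

Complement of single-cell recovery:
1 - r = 1 - 0.6 = 0.4
Raise to power n:
(1 - r)^5 = 0.4^5 = 0.01024
Overall recovery:
R = (1 - 0.01024) * 100
= 98.976%


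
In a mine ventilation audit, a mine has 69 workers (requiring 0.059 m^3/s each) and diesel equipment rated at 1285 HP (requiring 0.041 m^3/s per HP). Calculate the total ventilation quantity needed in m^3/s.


56.756 m^3/s

Airflow for workers:
Q_people = 69 * 0.059 = 4.071 m^3/s
Airflow for diesel equipment:
Q_diesel = 1285 * 0.041 = 52.685 m^3/s
Total ventilation:
Q_total = 4.071 + 52.685
= 56.756 m^3/s


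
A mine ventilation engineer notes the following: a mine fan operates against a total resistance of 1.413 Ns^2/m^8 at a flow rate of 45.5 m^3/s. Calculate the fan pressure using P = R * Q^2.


2925.2633 Pa

Compute Q^2:
Q^2 = 45.5^2 = 2070.25
Compute pressure:
P = R * Q^2 = 1.413 * 2070.25
= 2925.2633 Pa


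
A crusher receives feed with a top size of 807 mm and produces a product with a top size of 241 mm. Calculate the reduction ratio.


Reduction ratio = feed size / product size
= 807 / 241
= 3.3485

3.3485


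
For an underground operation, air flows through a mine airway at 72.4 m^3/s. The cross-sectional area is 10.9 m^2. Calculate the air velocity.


Velocity = flow rate / cross-sectional area
= 72.4 / 10.9
= 6.6422 m/s

6.6422 m/s


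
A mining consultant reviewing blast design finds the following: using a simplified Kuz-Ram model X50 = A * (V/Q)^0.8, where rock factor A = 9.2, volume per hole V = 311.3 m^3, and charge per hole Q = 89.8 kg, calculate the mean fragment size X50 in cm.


Compute V/Q:
V/Q = 311.3 / 89.8 = 3.466592428
Raise to the power 0.8:
(V/Q)^0.8 = 3.466592428^0.8 = 2.703474187
Multiply by A:
X50 = 9.2 * 2.703474187
= 24.872 cm

24.872 cm


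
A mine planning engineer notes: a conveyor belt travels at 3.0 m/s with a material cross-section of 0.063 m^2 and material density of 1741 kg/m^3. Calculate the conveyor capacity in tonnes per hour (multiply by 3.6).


Volumetric flow = speed * area
= 3.0 * 0.063 = 0.189 m^3/s
Mass flow = volumetric * density
= 0.189 * 1741 = 329.049 kg/s
Convert to t/h: multiply by 3.6
Capacity = 329.049 * 3.6
= 1184.5764 t/h

1184.5764 t/h


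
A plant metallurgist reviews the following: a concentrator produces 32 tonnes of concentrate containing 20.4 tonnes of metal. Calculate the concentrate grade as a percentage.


Grade = (metal in concentrate / concentrate mass) * 100
= (20.4 / 32) * 100
= 0.6375 * 100
= 63.75%

63.75%


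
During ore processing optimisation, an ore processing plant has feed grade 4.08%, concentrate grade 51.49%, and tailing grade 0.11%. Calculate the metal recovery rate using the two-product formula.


Using the two-product formula:
R = 100 * c * (f - t) / (f * (c - t))
Numerator = 100 * 51.49 * (4.08 - 0.11)
= 100 * 51.49 * 3.97
= 20441.53
Denominator = 4.08 * (51.49 - 0.11)
= 4.08 * 51.38
= 209.6304
R = 20441.53 / 209.6304
= 97.5122%

97.5122%


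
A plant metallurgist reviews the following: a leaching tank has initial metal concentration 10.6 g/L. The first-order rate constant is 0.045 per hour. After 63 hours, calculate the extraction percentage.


94.1281%

Compute the exponent:
-k * t = -0.045 * 63 = -2.835
Remaining concentration:
C = 10.6 * exp(-2.835)
= 10.6 * 0.05871852583
= 0.6224163738 g/L
Extracted = 10.6 - 0.6224163738 = 9.977583626 g/L
Extraction % = 9.977583626 / 10.6 * 100
= 94.1281%


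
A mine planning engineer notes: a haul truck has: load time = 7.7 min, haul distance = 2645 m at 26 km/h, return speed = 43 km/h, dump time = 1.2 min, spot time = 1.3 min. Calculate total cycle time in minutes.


Convert haul speed to m/min: 26 * 1000/60 = 433.3333333 m/min
Haul time = 2645 / 433.3333333 = 6.103846154 min
Convert return speed to m/min: 43 * 1000/60 = 716.6666667 m/min
Return time = 2645 / 716.6666667 = 3.690697674 min
Total cycle time:
= 7.7 + 6.103846154 + 1.2 + 3.690697674 + 1.3
= 19.9945 min

19.9945 min


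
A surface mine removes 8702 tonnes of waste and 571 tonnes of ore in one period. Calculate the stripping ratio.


Stripping ratio = waste tonnage / ore tonnage
= 8702 / 571
= 15.2399

15.2399


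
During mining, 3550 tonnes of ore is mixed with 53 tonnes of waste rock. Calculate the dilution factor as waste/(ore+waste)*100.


Total material = ore + waste
= 3550 + 53 = 3603 tonnes
Dilution = waste / total * 100
= 53 / 3603 * 100
= 0.01470996392 * 100
= 1.471%

1.471%


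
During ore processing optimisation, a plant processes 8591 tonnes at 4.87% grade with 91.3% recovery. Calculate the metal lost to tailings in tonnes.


36.3992 tonnes

Total metal in feed:
= 8591 * 4.87 / 100 = 418.3817 tonnes
Metal recovered:
= 418.3817 * 91.3 / 100 = 381.9824921 tonnes
Metal lost to tailings:
= 418.3817 - 381.9824921
= 36.3992 tonnes


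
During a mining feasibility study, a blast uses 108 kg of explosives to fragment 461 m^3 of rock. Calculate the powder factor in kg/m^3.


0.2343 kg/m^3

Powder factor = explosive mass / rock volume
= 108 / 461
= 0.2343 kg/m^3


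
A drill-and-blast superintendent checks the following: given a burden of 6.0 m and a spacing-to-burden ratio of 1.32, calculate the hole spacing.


Spacing = burden * ratio
= 6.0 * 1.32
= 7.92 m

7.92 m


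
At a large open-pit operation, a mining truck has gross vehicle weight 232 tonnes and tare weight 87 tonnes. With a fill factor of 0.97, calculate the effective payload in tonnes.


Maximum payload = gross - tare
= 232 - 87 = 145 tonnes
Effective payload = max payload * fill factor
= 145 * 0.97
= 140.65 tonnes

140.65 tonnes


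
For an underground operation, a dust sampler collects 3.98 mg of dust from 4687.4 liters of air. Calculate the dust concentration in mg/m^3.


0.8491 mg/m^3

Convert liters to m^3: 1 m^3 = 1000 L
Concentration = mass / volume * 1000
= 3.98 / 4687.4 * 1000
= 0.0008490847805 * 1000
= 0.8491 mg/m^3


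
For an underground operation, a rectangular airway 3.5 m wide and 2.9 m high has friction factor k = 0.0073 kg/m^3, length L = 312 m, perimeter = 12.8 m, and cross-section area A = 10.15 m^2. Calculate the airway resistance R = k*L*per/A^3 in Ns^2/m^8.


0.0279 Ns^2/m^8

Compute the numerator:
k * L * per = 0.0073 * 312 * 12.8
= 29.15328
Compute the denominator:
A^3 = 10.15^3 = 1045.678375
Resistance:
R = 29.15328 / 1045.678375
= 0.0279 Ns^2/m^8


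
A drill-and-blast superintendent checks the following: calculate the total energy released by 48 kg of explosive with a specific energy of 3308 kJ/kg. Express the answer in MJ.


Energy = mass * specific_energy / 1000
= 48 * 3308 / 1000
= 158784 / 1000
= 158.784 MJ

158.784 MJ


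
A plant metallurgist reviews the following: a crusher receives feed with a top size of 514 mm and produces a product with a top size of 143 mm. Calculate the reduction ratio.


3.5944

Reduction ratio = feed size / product size
= 514 / 143
= 3.5944


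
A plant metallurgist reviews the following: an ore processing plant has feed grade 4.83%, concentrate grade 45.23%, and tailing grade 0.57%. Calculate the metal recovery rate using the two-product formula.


Using the two-product formula:
R = 100 * c * (f - t) / (f * (c - t))
Numerator = 100 * 45.23 * (4.83 - 0.57)
= 100 * 45.23 * 4.26
= 19267.98
Denominator = 4.83 * (45.23 - 0.57)
= 4.83 * 44.66
= 215.7078
R = 19267.98 / 215.7078
= 89.3244%

89.3244%


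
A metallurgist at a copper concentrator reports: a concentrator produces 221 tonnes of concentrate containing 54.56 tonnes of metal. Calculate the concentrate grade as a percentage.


24.6878%

Grade = (metal in concentrate / concentrate mass) * 100
= (54.56 / 221) * 100
= 0.2468778281 * 100
= 24.6878%


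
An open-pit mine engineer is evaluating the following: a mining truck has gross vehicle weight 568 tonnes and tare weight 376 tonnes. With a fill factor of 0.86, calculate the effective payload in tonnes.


Maximum payload = gross - tare
= 568 - 376 = 192 tonnes
Effective payload = max payload * fill factor
= 192 * 0.86
= 165.12 tonnes

165.12 tonnes


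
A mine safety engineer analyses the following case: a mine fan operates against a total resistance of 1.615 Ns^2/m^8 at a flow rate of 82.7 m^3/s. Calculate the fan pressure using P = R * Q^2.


Compute Q^2:
Q^2 = 82.7^2 = 6839.29
Compute pressure:
P = R * Q^2 = 1.615 * 6839.29
= 11045.4534 Pa

11045.4534 Pa


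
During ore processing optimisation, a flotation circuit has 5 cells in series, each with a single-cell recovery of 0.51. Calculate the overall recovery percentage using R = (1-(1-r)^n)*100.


Complement of single-cell recovery:
1 - r = 1 - 0.51 = 0.49
Raise to power n:
(1 - r)^5 = 0.49^5 = 0.0282475249
Overall recovery:
R = (1 - 0.0282475249) * 100
= 97.1752%

97.1752%


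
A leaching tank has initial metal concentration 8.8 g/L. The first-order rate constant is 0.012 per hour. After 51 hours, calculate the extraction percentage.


Compute the exponent:
-k * t = -0.012 * 51 = -0.612
Remaining concentration:
C = 8.8 * exp(-0.612)
= 8.8 * 0.5422652533
= 4.771934229 g/L
Extracted = 8.8 - 4.771934229 = 4.028065771 g/L
Extraction % = 4.028065771 / 8.8 * 100
= 45.7735%

45.7735%


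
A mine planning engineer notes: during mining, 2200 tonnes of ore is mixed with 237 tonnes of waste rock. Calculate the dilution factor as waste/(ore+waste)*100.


9.7251%

Total material = ore + waste
= 2200 + 237 = 2437 tonnes
Dilution = waste / total * 100
= 237 / 2437 * 100
= 0.0972507181 * 100
= 9.7251%


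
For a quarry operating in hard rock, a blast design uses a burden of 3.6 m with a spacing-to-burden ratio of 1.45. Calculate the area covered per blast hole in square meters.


18.792 m^2

First, find the spacing:
Spacing = burden * ratio = 3.6 * 1.45
= 5.22 m
Then, calculate the area:
Area = burden * spacing = 3.6 * 5.22
= 18.792 m^2


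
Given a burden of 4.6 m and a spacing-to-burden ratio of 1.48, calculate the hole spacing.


Spacing = burden * ratio
= 4.6 * 1.48
= 6.808 m

6.808 m
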